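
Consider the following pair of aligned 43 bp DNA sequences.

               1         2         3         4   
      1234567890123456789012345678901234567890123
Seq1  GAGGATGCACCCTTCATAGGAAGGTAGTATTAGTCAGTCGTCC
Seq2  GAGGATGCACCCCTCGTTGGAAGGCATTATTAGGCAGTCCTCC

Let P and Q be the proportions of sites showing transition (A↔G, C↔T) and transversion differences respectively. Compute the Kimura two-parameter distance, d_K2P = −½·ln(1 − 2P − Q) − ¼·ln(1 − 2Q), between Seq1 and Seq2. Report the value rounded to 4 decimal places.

0.1838

The sequences differ at positions 13 (T/C, transition), 16 (A/G, transition), 18 (A/T, transversion), 25 (T/C, transition), 27 (G/T, transversion), 34 (T/G, transversion), 40 (G/C, transversion).
Of the 7 differences, 3 transitions and 4 transversions over 43 sites: P = 3/43 = 0.069767, Q = 4/43 = 0.093023.
d = −0.5·ln(0.767443) − 0.25·ln(0.813954) = −0.5·(-0.264691) − 0.25·(-0.205851) = 0.1838.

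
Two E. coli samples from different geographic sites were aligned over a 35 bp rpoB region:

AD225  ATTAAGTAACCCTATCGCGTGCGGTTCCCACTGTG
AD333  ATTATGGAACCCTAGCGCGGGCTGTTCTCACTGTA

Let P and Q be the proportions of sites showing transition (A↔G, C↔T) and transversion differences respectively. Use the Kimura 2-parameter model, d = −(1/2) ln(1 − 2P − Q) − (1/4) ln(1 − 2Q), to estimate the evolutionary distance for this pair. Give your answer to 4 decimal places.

0.2327

The sequences differ at positions 5 (A/T, transversion), 7 (T/G, transversion), 15 (T/G, transversion), 20 (T/G, transversion), 23 (G/T, transversion), 28 (C/T, transition), 35 (G/A, transition).
Of the 7 differences, 2 transitions and 5 transversions over 35 sites: P = 2/35 = 0.057143, Q = 5/35 = 0.142857.
d = −0.5·ln(0.742857) − 0.25·ln(0.714286) = −0.5·(-0.297252) − 0.25·(-0.336472) = 0.2327.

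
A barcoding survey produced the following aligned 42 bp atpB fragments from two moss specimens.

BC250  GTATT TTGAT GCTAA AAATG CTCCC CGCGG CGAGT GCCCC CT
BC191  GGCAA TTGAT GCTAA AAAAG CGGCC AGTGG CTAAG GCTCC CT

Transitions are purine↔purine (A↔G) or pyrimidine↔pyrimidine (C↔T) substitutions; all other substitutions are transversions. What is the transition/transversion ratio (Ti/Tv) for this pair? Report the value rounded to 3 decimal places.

0.300

Differing sites — 2:T/G (Tv); 3:A/C (Tv); 4:T/A (Tv); 5:T/A (Tv); 19:T/A (Tv); 22:T/G (Tv); 23:C/G (Tv); 26:C/A (Tv); 28:C/T (Ti); 32:G/T (Tv); 34:G/A (Ti); 35:T/G (Tv); 38:C/T (Ti).
Of the 13 differences, 3 transitions and 10 transversions, so Ti/Tv = 3/10 = 0.300.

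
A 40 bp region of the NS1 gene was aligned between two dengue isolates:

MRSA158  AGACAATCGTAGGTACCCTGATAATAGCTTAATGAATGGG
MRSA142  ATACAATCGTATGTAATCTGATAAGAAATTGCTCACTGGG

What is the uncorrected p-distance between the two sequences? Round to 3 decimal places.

0.275

Differing sites — 2:G/T; 12:G/T; 16:C/A; 17:C/T; 25:T/G; 27:G/A; 28:C/A; 31:A/G; 32:A/C; 34:G/C; 36:A/C.
There are 11 differences over 40 sites, so p = 11/40 = 0.275.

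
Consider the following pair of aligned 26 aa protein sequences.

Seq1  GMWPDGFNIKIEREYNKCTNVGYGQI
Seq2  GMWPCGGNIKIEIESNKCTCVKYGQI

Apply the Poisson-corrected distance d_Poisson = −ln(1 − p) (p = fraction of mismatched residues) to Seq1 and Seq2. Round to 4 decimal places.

Mismatches occur at site 5 (D/C), site 7 (F/G), site 13 (R/I), site 15 (Y/S), site 20 (N/C), site 22 (G/K).
p = 6/26 = 0.230769.
d = −ln(1 − 0.230769) = −ln(0.769231) = 0.2624.

0.2624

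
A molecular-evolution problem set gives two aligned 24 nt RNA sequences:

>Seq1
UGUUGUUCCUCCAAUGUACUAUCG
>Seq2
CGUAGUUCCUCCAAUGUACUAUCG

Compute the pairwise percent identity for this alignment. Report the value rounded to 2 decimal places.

91.67%

Mismatches occur at site 1 (U/C), site 4 (U/A).
22 of the 24 sites match, so the percent identity is 22/24 × 100 = 91.67%.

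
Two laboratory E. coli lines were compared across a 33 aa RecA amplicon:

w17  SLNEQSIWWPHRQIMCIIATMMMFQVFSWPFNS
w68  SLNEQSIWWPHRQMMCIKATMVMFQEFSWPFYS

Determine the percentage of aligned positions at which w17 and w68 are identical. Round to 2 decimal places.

84.85%

The sequences differ at positions 14 (I/M), 18 (I/K), 22 (M/V), 26 (V/E), 32 (N/Y).
28 of the 33 sites match, so the percent identity is 28/33 × 100 = 84.85%.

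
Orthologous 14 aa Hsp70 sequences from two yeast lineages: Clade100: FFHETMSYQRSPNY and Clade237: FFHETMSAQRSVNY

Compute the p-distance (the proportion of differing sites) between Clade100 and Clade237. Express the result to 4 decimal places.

0.1429

Mismatches occur at site 8 (Y/A), site 12 (P/V).
There are 2 differences over 14 sites, so p = 2/14 = 0.1429.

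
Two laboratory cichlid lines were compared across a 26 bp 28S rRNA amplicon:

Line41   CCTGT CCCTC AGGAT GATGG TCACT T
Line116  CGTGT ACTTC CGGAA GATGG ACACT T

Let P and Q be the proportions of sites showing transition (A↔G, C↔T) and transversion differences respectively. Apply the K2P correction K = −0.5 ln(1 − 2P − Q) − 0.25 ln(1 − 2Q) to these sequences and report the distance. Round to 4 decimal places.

Differing sites — 2:C/G (Tv); 6:C/A (Tv); 8:C/T (Ti); 11:A/C (Tv); 15:T/A (Tv); 21:T/A (Tv).
Of the 6 differences, 1 transition and 5 transversions over 26 sites: P = 1/26 = 0.038462, Q = 5/26 = 0.192308.
d = −0.5·ln(0.730768) − 0.25·ln(0.615384) = −0.5·(-0.313659) − 0.25·(-0.485509) = 0.2782.

0.2782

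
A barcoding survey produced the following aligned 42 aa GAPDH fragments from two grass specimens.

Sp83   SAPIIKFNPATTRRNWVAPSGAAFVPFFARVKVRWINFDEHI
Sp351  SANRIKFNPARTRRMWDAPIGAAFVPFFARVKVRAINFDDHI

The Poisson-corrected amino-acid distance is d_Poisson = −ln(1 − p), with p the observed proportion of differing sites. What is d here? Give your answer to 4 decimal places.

0.2113

Differing sites — 3:P/N; 4:I/R; 11:T/R; 15:N/M; 17:V/D; 20:S/I; 35:W/A; 40:E/D.
p = 8/42 = 0.190476.
d = −ln(1 − 0.190476) = −ln(0.809524) = 0.2113.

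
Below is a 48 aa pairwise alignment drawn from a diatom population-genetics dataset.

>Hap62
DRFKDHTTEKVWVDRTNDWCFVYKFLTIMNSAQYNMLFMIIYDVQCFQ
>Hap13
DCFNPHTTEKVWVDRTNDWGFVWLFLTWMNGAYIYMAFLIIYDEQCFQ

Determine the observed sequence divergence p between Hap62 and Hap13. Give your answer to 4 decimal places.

0.2917

Mismatches occur at site 2 (R→C), site 4 (K→N), site 5 (D→P), site 20 (C→G), site 23 (Y→W), site 24 (K→L), site 28 (I→W), site 31 (S→G), site 33 (Q→Y), site 34 (Y→I), site 35 (N→Y), site 37 (L→A), site 39 (M→L), site 44 (V→E).
There are 14 differences over 48 sites, so p = 14/48 = 0.2917.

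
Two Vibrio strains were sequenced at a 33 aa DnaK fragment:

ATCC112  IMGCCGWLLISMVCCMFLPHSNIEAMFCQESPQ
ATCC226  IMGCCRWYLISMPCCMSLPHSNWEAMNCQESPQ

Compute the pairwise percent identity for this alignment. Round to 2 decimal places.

81.82%

Mismatches occur at site 6 (G→R), site 8 (L→Y), site 13 (V→P), site 17 (F→S), site 23 (I→W), site 27 (F→N).
27 of the 33 sites match, so the percent identity is 27/33 × 100 = 81.82%.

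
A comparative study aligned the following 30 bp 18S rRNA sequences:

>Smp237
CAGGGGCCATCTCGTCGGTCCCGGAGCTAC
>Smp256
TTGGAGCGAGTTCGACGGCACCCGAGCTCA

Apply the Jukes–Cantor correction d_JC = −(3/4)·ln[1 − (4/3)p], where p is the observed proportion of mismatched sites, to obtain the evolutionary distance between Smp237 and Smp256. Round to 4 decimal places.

The sequences differ at positions 1 (C/T), 2 (A/T), 5 (G/A), 8 (C/G), 10 (T/G), 11 (C/T), 15 (T/A), 19 (T/C), 20 (C/A), 23 (G/C), 29 (A/C), 30 (C/A).
p = 12/30 = 0.400000.
d = −0.75 · ln(1 − (4/3)·0.400000) = −0.75 · ln(0.466667) = −0.75 · (-0.762139) = 0.5716.

0.5716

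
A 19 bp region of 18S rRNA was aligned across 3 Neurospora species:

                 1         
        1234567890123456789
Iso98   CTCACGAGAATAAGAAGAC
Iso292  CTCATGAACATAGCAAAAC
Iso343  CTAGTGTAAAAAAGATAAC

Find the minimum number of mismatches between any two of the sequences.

6

Pairwise Hamming distances:
  Iso98 vs Iso292: 6
  Iso98 vs Iso343: 8
  Iso292 vs Iso343: 8
The smallest is 6, between Iso98 and Iso292.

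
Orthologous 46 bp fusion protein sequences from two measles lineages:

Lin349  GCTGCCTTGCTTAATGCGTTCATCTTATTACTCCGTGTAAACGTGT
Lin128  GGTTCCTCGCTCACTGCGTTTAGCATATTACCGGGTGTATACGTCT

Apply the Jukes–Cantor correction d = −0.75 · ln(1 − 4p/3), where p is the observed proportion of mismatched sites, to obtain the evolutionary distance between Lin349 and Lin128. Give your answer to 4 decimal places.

Mismatches occur at site 2 (C↔G), site 4 (G↔T), site 8 (T↔C), site 12 (T↔C), site 14 (A↔C), site 21 (C↔T), site 23 (T↔G), site 25 (T↔A), site 32 (T↔C), site 33 (C↔G), site 34 (C↔G), site 40 (A↔T), site 45 (G↔C).
p = 13/46 = 0.282609.
d = −0.75 · ln(1 − (4/3)·0.282609) = −0.75 · ln(0.623188) = −0.75 · (-0.472907) = 0.3547.

0.3547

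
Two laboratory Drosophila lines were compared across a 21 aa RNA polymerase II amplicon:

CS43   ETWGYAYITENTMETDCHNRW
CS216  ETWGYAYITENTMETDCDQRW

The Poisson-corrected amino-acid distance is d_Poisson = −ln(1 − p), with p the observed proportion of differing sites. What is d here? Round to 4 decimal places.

The sequences differ at positions 18 (H/D), 19 (N/Q).
p = 2/21 = 0.095238.
d = −ln(1 − 0.095238) = −ln(0.904762) = 0.1001.

0.1001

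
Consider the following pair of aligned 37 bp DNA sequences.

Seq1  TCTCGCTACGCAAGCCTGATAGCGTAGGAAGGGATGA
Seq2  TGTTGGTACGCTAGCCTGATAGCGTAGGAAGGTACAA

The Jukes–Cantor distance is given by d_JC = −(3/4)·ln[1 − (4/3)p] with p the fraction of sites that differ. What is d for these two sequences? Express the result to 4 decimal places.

0.2180

Mismatches occur at site 2 (C→G), site 4 (C→T), site 6 (C→G), site 12 (A→T), site 33 (G→T), site 35 (T→C), site 36 (G→A).
p = 7/37 = 0.189189.
d = −0.75 · ln(1 − (4/3)·0.189189) = −0.75 · ln(0.747748) = −0.75 · (-0.290689) = 0.2180.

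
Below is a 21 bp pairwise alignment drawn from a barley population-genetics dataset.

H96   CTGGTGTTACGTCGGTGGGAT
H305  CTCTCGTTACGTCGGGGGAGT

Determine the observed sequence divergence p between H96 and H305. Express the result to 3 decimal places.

Differing sites — 3:G/C; 4:G/T; 5:T/C; 16:T/G; 19:G/A; 20:A/G.
There are 6 differences over 21 sites, so p = 6/21 = 0.286.

0.286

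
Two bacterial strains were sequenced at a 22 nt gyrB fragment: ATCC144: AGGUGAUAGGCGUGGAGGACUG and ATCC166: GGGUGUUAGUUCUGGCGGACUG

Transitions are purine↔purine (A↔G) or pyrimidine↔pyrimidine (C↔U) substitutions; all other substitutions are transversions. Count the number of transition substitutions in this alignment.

Differing sites — 1:A/G (Ti); 6:A/U (Tv); 10:G/U (Tv); 11:C/U (Ti); 12:G/C (Tv); 16:A/C (Tv).
Of the 6 differences, 2 transitions and 4 transversions, so the answer is 2.

2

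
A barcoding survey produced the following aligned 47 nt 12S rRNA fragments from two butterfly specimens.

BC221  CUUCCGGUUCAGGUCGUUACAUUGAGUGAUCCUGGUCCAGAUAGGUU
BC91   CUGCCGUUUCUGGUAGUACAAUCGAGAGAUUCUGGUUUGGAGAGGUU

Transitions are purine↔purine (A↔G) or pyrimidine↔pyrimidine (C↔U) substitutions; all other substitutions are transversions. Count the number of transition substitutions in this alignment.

5

The sequences differ at positions 3 (U/G, transversion), 7 (G/U, transversion), 11 (A/U, transversion), 15 (C/A, transversion), 18 (U/A, transversion), 19 (A/C, transversion), 20 (C/A, transversion), 23 (U/C, transition), 27 (U/A, transversion), 31 (C/U, transition), 37 (C/U, transition), 38 (C/U, transition), 39 (A/G, transition), 42 (U/G, transversion).
Of the 14 differences, 5 transitions and 9 transversions, so the answer is 5.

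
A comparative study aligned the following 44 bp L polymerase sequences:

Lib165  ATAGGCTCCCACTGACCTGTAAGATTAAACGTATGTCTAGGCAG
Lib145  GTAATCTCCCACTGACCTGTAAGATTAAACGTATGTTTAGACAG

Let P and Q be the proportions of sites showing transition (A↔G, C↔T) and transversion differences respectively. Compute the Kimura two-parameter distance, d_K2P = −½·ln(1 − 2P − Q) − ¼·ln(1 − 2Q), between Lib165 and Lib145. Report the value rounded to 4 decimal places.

0.1261

The sequences differ at positions 1 (A/G, transition), 4 (G/A, transition), 5 (G/T, transversion), 37 (C/T, transition), 41 (G/A, transition).
Of the 5 differences, 4 transitions and 1 transversion over 44 sites: P = 4/44 = 0.090909, Q = 1/44 = 0.022727.
d = −0.5·ln(0.795455) − 0.25·ln(0.954546) = −0.5·(-0.228841) − 0.25·(-0.046519) = 0.1261.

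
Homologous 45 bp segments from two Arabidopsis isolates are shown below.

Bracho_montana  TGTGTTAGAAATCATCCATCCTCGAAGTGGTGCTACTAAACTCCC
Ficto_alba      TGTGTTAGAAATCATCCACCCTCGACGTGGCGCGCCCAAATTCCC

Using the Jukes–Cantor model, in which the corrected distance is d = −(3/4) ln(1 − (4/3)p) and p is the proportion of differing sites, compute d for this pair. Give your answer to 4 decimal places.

0.1743

Mismatches occur at site 19 (T/C), site 26 (A/C), site 31 (T/C), site 34 (T/G), site 35 (A/C), site 37 (T/C), site 41 (C/T).
p = 7/45 = 0.155556.
d = −0.75 · ln(1 − (4/3)·0.155556) = −0.75 · ln(0.792592) = −0.75 · (-0.232447) = 0.1743.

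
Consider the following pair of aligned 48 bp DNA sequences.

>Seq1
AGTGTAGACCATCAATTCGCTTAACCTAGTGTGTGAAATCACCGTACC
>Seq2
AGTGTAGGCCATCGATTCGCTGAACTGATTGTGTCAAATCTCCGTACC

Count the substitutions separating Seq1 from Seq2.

8

Mismatches occur at site 8 (A↔G), site 14 (A↔G), site 22 (T↔G), site 26 (C↔T), site 27 (T↔G), site 29 (G↔T), site 35 (G↔C), site 41 (A↔T).
That gives 8 mismatches out of 48 aligned sites, so the Hamming distance is 8.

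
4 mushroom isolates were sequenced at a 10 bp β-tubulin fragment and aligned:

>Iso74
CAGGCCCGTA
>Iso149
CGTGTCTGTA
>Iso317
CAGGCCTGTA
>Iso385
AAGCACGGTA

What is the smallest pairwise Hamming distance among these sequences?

Pairwise Hamming distances:
  Iso74 vs Iso149: 4
  Iso74 vs Iso317: 1
  Iso74 vs Iso385: 4
  Iso149 vs Iso317: 3
  Iso149 vs Iso385: 6
  Iso317 vs Iso385: 4
The smallest is 1, between Iso74 and Iso317.

1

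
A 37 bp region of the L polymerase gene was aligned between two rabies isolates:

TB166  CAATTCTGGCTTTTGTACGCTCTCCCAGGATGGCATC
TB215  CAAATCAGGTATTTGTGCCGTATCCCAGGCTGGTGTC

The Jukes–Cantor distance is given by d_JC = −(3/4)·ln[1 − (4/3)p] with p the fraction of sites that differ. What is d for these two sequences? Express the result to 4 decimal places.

Differing sites — 4:T/A; 7:T/A; 10:C/T; 11:T/A; 17:A/G; 19:G/C; 20:C/G; 22:C/A; 30:A/C; 34:C/T; 35:A/G.
p = 11/37 = 0.297297.
d = −0.75 · ln(1 − (4/3)·0.297297) = −0.75 · ln(0.603604) = −0.75 · (-0.504837) = 0.3786.

0.3786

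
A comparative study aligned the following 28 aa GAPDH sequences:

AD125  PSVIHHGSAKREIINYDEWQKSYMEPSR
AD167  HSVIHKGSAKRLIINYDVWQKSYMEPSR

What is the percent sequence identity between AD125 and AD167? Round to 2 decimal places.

85.71%

Differing sites — 1:P/H; 6:H/K; 12:E/L; 18:E/V.
24 of the 28 sites match, so the percent identity is 24/28 × 100 = 85.71%.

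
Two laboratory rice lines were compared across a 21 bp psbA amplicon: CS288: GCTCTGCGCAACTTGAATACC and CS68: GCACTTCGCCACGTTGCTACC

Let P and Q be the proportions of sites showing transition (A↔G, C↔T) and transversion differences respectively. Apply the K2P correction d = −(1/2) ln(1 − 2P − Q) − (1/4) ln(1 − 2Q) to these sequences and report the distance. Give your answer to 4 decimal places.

0.4516

Mismatches occur at site 3 (T→A, transversion), site 6 (G→T, transversion), site 10 (A→C, transversion), site 13 (T→G, transversion), site 15 (G→T, transversion), site 16 (A→G, transition), site 17 (A→C, transversion).
Of the 7 differences, 1 transition and 6 transversions over 21 sites: P = 1/21 = 0.047619, Q = 6/21 = 0.285714.
d = −0.5·ln(0.619048) − 0.25·ln(0.428572) = −0.5·(-0.479572) − 0.25·(-0.847297) = 0.4516.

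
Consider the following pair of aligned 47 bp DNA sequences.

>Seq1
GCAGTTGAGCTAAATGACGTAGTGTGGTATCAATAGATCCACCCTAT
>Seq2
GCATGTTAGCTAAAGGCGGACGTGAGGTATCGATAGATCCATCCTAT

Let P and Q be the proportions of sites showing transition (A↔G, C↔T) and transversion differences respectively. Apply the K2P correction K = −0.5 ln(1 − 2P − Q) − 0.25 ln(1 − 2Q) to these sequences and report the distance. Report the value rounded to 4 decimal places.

Mismatches occur at site 4 (G→T, transversion), site 5 (T→G, transversion), site 7 (G→T, transversion), site 15 (T→G, transversion), site 17 (A→C, transversion), site 18 (C→G, transversion), site 20 (T→A, transversion), site 21 (A→C, transversion), site 25 (T→A, transversion), site 32 (A→G, transition), site 42 (C→T, transition).
Of the 11 differences, 2 transitions and 9 transversions over 47 sites: P = 2/47 = 0.042553, Q = 9/47 = 0.191489.
d = −0.5·ln(0.723405) − 0.25·ln(0.617022) = −0.5·(-0.323786) − 0.25·(-0.482851) = 0.2826.

0.2826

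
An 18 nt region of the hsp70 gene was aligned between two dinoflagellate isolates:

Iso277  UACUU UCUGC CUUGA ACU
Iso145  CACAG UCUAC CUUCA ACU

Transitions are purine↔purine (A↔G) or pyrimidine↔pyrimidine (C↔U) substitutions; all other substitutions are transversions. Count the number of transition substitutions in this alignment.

Mismatches occur at site 1 (U→C, transition), site 4 (U→A, transversion), site 5 (U→G, transversion), site 9 (G→A, transition), site 14 (G→C, transversion).
Of the 5 differences, 2 transitions and 3 transversions, so the answer is 2.

2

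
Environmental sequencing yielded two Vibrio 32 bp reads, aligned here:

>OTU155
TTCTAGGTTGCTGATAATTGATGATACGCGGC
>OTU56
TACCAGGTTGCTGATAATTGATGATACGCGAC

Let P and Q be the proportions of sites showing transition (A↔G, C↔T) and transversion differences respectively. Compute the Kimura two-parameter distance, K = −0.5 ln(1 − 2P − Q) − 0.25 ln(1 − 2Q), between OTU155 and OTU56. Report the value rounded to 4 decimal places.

0.1011

The sequences differ at positions 2 (T/A, transversion), 4 (T/C, transition), 31 (G/A, transition).
Of the 3 differences, 2 transitions and 1 transversion over 32 sites: P = 2/32 = 0.062500, Q = 1/32 = 0.031250.
d = −0.5·ln(0.843750) − 0.25·ln(0.937500) = −0.5·(-0.169899) − 0.25·(-0.064539) = 0.1011.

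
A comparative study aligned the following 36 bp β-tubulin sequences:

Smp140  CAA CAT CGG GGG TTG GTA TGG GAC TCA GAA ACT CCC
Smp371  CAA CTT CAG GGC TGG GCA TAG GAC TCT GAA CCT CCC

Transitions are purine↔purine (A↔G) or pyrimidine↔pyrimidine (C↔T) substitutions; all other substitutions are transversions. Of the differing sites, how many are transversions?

5

Mismatches occur at site 5 (A↔T, transversion), site 8 (G↔A, transition), site 12 (G↔C, transversion), site 14 (T↔G, transversion), site 17 (T↔C, transition), site 20 (G↔A, transition), site 27 (A↔T, transversion), site 31 (A↔C, transversion).
Of the 8 differences, 3 transitions and 5 transversions, so the answer is 5.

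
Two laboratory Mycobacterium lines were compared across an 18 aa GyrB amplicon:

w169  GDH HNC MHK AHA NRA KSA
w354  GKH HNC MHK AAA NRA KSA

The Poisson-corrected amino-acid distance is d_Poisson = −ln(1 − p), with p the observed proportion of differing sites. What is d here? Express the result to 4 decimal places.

0.1178

Mismatches occur at site 2 (D→K), site 11 (H→A).
p = 2/18 = 0.111111.
d = −ln(1 − 0.111111) = −ln(0.888889) = 0.1178.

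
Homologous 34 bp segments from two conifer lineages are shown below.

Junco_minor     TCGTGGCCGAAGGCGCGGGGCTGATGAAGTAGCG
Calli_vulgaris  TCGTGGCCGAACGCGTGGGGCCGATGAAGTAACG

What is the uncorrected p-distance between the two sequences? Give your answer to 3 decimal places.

0.118

The sequences differ at positions 12 (G/C), 16 (C/T), 22 (T/C), 32 (G/A).
There are 4 differences over 34 sites, so p = 4/34 = 0.118.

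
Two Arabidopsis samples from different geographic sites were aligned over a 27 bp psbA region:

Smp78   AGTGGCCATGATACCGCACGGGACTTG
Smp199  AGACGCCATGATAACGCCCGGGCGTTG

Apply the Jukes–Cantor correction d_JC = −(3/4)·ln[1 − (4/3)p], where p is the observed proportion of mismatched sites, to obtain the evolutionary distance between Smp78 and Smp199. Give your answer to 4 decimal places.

0.2635

Differing sites — 3:T/A; 4:G/C; 14:C/A; 18:A/C; 23:A/C; 24:C/G.
p = 6/27 = 0.222222.
d = −0.75 · ln(1 − (4/3)·0.222222) = −0.75 · ln(0.703704) = −0.75 · (-0.351397) = 0.2635.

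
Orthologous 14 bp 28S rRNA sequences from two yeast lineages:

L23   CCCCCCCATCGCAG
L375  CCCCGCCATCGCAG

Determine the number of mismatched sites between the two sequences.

Differing sites — 5:C/G.
That gives 1 mismatch out of 14 aligned sites, so the Hamming distance is 1.

1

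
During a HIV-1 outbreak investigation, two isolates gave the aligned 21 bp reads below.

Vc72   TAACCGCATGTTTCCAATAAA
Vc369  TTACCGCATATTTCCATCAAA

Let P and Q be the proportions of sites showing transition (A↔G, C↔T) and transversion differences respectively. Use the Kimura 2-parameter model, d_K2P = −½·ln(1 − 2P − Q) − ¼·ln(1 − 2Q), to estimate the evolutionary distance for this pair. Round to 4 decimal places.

0.2211

Differing sites — 2:A/T (Tv); 10:G/A (Ti); 17:A/T (Tv); 18:T/C (Ti).
Of the 4 differences, 2 transitions and 2 transversions over 21 sites: P = 2/21 = 0.095238, Q = 2/21 = 0.095238.
d = −0.5·ln(0.714286) − 0.25·ln(0.809524) = −0.5·(-0.336472) − 0.25·(-0.211309) = 0.2211.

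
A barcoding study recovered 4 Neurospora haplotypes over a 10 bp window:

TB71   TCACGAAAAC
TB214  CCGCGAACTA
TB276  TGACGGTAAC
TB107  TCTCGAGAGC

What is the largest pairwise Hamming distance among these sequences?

Pairwise Hamming distances:
  TB71 vs TB214: 5
  TB71 vs TB276: 3
  TB71 vs TB107: 3
  TB214 vs TB276: 8
  TB214 vs TB107: 6
  TB276 vs TB107: 5
The largest is 8, between TB214 and TB276.

8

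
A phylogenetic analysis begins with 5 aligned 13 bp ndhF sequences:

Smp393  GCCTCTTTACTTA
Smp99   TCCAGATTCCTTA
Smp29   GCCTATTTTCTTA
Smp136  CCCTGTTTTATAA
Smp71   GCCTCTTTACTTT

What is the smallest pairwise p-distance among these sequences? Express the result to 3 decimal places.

0.077

Pairwise Hamming distances:
  Smp393 vs Smp99: 5
  Smp393 vs Smp29: 2
  Smp393 vs Smp136: 5
  Smp393 vs Smp71: 1
  Smp99 vs Smp29: 5
  Smp99 vs Smp136: 6
  Smp99 vs Smp71: 6
  Smp29 vs Smp136: 4
  Smp29 vs Smp71: 3
  Smp136 vs Smp71: 6
The smallest is 1 mismatch, between Smp393 and Smp71; p = 1/13 = 0.077.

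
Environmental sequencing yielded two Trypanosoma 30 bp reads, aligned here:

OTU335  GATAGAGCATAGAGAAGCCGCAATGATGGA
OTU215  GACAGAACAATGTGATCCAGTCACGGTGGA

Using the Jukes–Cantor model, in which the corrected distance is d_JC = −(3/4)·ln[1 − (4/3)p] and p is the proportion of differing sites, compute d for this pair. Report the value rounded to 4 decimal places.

Differing sites — 3:T/C; 7:G/A; 10:T/A; 11:A/T; 13:A/T; 16:A/T; 17:G/C; 19:C/A; 21:C/T; 22:A/C; 24:T/C; 26:A/G.
p = 12/30 = 0.400000.
d = −0.75 · ln(1 − (4/3)·0.400000) = −0.75 · ln(0.466667) = −0.75 · (-0.762139) = 0.5716.

0.5716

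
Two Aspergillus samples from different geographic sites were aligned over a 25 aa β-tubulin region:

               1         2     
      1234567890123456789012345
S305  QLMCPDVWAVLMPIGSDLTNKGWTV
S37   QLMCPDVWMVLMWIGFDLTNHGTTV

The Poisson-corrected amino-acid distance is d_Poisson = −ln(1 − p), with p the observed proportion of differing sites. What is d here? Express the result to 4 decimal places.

0.2231

Mismatches occur at site 9 (A→M), site 13 (P→W), site 16 (S→F), site 21 (K→H), site 23 (W→T).
p = 5/25 = 0.200000.
d = −ln(1 − 0.200000) = −ln(0.800000) = 0.2231.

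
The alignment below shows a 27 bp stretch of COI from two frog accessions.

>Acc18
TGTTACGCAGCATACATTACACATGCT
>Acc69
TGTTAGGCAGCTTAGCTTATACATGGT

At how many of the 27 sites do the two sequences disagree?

Mismatches occur at site 6 (C↔G), site 12 (A↔T), site 15 (C↔G), site 16 (A↔C), site 20 (C↔T), site 26 (C↔G).
That gives 6 mismatches out of 27 aligned sites, so the Hamming distance is 6.

6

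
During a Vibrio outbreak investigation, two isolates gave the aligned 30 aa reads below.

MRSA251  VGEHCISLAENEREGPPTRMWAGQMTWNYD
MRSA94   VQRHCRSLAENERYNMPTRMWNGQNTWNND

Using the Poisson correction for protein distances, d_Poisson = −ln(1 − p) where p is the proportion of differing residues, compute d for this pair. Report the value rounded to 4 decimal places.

0.3567

Differing sites — 2:G/Q; 3:E/R; 6:I/R; 14:E/Y; 15:G/N; 16:P/M; 22:A/N; 25:M/N; 29:Y/N.
p = 9/30 = 0.300000.
d = −ln(1 − 0.300000) = −ln(0.700000) = 0.3567.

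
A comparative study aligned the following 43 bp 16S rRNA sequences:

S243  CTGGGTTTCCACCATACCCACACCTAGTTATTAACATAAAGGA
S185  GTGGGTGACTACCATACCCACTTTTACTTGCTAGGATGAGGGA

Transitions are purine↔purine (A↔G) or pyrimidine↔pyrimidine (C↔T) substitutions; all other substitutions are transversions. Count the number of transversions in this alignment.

6

The sequences differ at positions 1 (C/G, transversion), 7 (T/G, transversion), 8 (T/A, transversion), 10 (C/T, transition), 22 (A/T, transversion), 23 (C/T, transition), 24 (C/T, transition), 27 (G/C, transversion), 30 (A/G, transition), 31 (T/C, transition), 34 (A/G, transition), 35 (C/G, transversion), 38 (A/G, transition), 40 (A/G, transition).
Of the 14 differences, 8 transitions and 6 transversions, so the answer is 6.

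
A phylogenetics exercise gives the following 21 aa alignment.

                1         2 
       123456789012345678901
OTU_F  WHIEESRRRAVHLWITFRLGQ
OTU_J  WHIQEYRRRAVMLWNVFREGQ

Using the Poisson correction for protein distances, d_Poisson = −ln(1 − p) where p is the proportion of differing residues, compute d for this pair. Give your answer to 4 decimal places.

0.3365

The sequences differ at positions 4 (E/Q), 6 (S/Y), 12 (H/M), 15 (I/N), 16 (T/V), 19 (L/E).
p = 6/21 = 0.285714.
d = −ln(1 − 0.285714) = −ln(0.714286) = 0.3365.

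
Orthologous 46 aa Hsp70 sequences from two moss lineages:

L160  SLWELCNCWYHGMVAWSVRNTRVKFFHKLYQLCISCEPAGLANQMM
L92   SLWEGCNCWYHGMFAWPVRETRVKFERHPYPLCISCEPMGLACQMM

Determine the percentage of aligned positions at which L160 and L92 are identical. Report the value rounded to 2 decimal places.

76.09%

Mismatches occur at site 5 (L/G), site 14 (V/F), site 17 (S/P), site 20 (N/E), site 26 (F/E), site 27 (H/R), site 28 (K/H), site 29 (L/P), site 31 (Q/P), site 39 (A/M), site 43 (N/C).
35 of the 46 sites match, so the percent identity is 35/46 × 100 = 76.09%.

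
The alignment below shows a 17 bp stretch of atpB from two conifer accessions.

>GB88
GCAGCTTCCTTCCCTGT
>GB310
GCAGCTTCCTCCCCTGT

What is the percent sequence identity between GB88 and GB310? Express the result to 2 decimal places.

94.12%

A single mismatch occurs at site 11 (T→C).
16 of the 17 sites match, so the percent identity is 16/17 × 100 = 94.12%.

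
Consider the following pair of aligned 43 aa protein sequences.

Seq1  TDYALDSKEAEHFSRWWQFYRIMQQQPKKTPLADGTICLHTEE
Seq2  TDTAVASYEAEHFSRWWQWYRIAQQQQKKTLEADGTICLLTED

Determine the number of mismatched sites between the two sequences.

Differing sites — 3:Y/T; 5:L/V; 6:D/A; 8:K/Y; 19:F/W; 23:M/A; 27:P/Q; 31:P/L; 32:L/E; 40:H/L; 43:E/D.
That gives 11 mismatches out of 43 aligned sites, so the Hamming distance is 11.

11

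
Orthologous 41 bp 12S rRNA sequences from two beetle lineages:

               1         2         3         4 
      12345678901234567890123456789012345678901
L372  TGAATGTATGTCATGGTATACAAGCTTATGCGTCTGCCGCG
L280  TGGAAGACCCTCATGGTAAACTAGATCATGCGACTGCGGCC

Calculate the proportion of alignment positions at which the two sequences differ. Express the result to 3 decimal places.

Differing sites — 3:A/G; 5:T/A; 7:T/A; 8:A/C; 9:T/C; 10:G/C; 19:T/A; 22:A/T; 25:C/A; 27:T/C; 33:T/A; 38:C/G; 41:G/C.
There are 13 differences over 41 sites, so p = 13/41 = 0.317.

0.317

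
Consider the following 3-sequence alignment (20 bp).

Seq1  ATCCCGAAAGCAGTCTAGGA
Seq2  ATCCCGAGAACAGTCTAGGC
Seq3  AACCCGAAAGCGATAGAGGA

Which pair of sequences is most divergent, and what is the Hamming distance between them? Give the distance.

8

Pairwise Hamming distances:
  Seq1 vs Seq2: 3
  Seq1 vs Seq3: 5
  Seq2 vs Seq3: 8
The largest is 8, between Seq2 and Seq3.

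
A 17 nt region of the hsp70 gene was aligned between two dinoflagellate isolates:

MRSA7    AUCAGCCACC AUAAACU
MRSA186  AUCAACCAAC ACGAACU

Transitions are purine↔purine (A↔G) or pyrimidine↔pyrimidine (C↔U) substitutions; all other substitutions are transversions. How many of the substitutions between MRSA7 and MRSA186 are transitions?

Differing sites — 5:G/A (Ti); 9:C/A (Tv); 12:U/C (Ti); 13:A/G (Ti).
Of the 4 differences, 3 transitions and 1 transversion, so the answer is 3.

3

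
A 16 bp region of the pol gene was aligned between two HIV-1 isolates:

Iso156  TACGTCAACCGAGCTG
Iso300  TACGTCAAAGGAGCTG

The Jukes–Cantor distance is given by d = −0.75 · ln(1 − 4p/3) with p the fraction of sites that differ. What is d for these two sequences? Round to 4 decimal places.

0.1367

The sequences differ at positions 9 (C/A), 10 (C/G).
p = 2/16 = 0.125000.
d = −0.75 · ln(1 − (4/3)·0.125000) = −0.75 · ln(0.833333) = −0.75 · (-0.182322) = 0.1367.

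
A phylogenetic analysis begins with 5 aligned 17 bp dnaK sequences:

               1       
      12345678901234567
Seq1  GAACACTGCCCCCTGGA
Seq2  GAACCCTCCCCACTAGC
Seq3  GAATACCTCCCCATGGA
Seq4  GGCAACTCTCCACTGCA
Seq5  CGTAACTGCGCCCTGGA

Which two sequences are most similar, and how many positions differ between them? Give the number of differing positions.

4

Pairwise Hamming distances:
  Seq1 vs Seq2: 5
  Seq1 vs Seq3: 4
  Seq1 vs Seq4: 7
  Seq1 vs Seq5: 5
  Seq2 vs Seq3: 8
  Seq2 vs Seq4: 8
  Seq2 vs Seq5: 10
  Seq3 vs Seq4: 9
  Seq3 vs Seq5: 8
  Seq4 vs Seq5: 7
The smallest is 4, between Seq1 and Seq3.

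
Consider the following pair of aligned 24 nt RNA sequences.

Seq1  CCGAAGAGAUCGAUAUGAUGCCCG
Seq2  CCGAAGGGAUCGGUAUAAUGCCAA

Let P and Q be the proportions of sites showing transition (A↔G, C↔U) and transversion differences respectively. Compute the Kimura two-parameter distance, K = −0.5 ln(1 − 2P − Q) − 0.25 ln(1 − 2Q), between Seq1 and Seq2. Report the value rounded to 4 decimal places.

0.2568

Differing sites — 7:A/G (Ti); 13:A/G (Ti); 17:G/A (Ti); 23:C/A (Tv); 24:G/A (Ti).
Of the 5 differences, 4 transitions and 1 transversion over 24 sites: P = 4/24 = 0.166667, Q = 1/24 = 0.041667.
d = −0.5·ln(0.624999) − 0.25·ln(0.916666) = −0.5·(-0.470005) − 0.25·(-0.087012) = 0.2568.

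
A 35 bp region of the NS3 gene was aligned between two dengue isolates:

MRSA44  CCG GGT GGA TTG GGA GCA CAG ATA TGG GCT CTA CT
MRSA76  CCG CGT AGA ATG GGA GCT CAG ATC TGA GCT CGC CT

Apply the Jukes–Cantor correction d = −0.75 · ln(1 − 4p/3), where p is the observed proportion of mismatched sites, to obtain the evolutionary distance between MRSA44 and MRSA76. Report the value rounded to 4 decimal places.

Differing sites — 4:G/C; 7:G/A; 10:T/A; 18:A/T; 24:A/C; 27:G/A; 32:T/G; 33:A/C.
p = 8/35 = 0.228571.
d = −0.75 · ln(1 − (4/3)·0.228571) = −0.75 · ln(0.695239) = −0.75 · (-0.363500) = 0.2726.

0.2726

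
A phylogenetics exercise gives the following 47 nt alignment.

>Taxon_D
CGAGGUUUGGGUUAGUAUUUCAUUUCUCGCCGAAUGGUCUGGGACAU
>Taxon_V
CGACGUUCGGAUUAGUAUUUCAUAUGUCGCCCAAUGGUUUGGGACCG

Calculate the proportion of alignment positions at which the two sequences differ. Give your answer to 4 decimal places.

0.1915

Mismatches occur at site 4 (G↔C), site 8 (U↔C), site 11 (G↔A), site 24 (U↔A), site 26 (C↔G), site 32 (G↔C), site 39 (C↔U), site 46 (A↔C), site 47 (U↔G).
There are 9 differences over 47 sites, so p = 9/47 = 0.1915.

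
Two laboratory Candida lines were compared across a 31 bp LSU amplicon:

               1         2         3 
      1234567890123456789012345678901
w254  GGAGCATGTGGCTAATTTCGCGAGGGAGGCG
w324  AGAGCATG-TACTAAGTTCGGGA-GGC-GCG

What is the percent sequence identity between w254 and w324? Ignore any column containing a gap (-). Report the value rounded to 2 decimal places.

Excluding the 3 gap columns leaves 28 comparable sites.
The sequences differ at positions 1 (G/A), 10 (G/T), 11 (G/A), 16 (T/G), 21 (C/G), 27 (A/C).
22 of the 28 comparable sites match, so the percent identity is 22/28 × 100 = 78.57%.

78.57%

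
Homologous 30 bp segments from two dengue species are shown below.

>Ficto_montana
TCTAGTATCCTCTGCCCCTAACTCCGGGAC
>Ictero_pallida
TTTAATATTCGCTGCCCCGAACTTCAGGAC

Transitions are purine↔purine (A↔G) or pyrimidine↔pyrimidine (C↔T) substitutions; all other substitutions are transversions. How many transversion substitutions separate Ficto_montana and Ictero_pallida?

Differing sites — 2:C/T (Ti); 5:G/A (Ti); 9:C/T (Ti); 11:T/G (Tv); 19:T/G (Tv); 24:C/T (Ti); 26:G/A (Ti).
Of the 7 differences, 5 transitions and 2 transversions, so the answer is 2.

2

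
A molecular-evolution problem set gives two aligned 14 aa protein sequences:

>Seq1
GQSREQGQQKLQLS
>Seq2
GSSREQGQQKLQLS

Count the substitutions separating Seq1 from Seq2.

1

A single mismatch occurs at site 2 (Q↔S).
That gives 1 mismatch out of 14 aligned sites, so the Hamming distance is 1.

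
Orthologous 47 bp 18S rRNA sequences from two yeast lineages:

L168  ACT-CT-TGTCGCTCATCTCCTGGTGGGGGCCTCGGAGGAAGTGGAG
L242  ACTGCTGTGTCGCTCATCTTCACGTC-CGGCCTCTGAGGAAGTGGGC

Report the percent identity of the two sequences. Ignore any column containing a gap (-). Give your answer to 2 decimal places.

81.82%

Excluding the 3 gap columns leaves 44 comparable sites.
Differing sites — 20:C/T; 22:T/A; 23:G/C; 26:G/C; 28:G/C; 35:G/T; 46:A/G; 47:G/C.
36 of the 44 comparable sites match, so the percent identity is 36/44 × 100 = 81.82%.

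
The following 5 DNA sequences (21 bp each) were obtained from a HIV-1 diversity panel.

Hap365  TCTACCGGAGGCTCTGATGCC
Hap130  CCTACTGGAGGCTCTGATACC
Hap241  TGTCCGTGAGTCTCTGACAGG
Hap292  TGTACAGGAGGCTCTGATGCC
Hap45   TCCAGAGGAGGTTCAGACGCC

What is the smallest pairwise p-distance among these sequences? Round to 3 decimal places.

Pairwise Hamming distances:
  Hap365 vs Hap130: 3
  Hap365 vs Hap241: 9
  Hap365 vs Hap292: 2
  Hap365 vs Hap45: 6
  Hap130 vs Hap241: 9
  Hap130 vs Hap292: 4
  Hap130 vs Hap45: 8
  Hap241 vs Hap292: 8
  Hap241 vs Hap45: 12
  Hap292 vs Hap45: 6
The smallest is 2 mismatches, between Hap365 and Hap292; p = 2/21 = 0.095.

0.095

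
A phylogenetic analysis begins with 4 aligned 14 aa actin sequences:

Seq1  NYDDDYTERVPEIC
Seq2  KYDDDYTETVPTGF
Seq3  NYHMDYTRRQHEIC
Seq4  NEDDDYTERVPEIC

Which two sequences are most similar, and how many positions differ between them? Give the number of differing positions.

Pairwise Hamming distances:
  Seq1 vs Seq2: 5
  Seq1 vs Seq3: 5
  Seq1 vs Seq4: 1
  Seq2 vs Seq3: 10
  Seq2 vs Seq4: 6
  Seq3 vs Seq4: 6
The smallest is 1, between Seq1 and Seq4.

1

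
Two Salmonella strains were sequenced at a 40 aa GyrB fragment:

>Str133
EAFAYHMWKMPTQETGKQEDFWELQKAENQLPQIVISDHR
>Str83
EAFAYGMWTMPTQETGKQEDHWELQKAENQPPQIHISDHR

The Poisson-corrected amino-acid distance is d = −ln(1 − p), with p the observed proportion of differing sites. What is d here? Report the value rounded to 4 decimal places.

0.1335

Differing sites — 6:H/G; 9:K/T; 21:F/H; 31:L/P; 35:V/H.
p = 5/40 = 0.125000.
d = −ln(1 − 0.125000) = −ln(0.875000) = 0.1335.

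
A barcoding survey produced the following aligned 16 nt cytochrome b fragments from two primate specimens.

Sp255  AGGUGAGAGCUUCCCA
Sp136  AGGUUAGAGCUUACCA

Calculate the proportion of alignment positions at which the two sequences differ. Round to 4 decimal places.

0.1250

Differing sites — 5:G/U; 13:C/A.
There are 2 differences over 16 sites, so p = 2/16 = 0.1250.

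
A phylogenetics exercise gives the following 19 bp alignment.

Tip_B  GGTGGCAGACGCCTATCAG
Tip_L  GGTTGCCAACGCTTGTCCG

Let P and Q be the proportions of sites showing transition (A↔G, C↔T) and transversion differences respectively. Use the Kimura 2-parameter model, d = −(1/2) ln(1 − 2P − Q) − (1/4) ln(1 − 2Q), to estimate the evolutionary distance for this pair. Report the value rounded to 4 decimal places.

0.4158

Mismatches occur at site 4 (G↔T, transversion), site 7 (A↔C, transversion), site 8 (G↔A, transition), site 13 (C↔T, transition), site 15 (A↔G, transition), site 18 (A↔C, transversion).
Of the 6 differences, 3 transitions and 3 transversions over 19 sites: P = 3/19 = 0.157895, Q = 3/19 = 0.157895.
d = −0.5·ln(0.526315) − 0.25·ln(0.684210) = −0.5·(-0.641855) − 0.25·(-0.379490) = 0.4158.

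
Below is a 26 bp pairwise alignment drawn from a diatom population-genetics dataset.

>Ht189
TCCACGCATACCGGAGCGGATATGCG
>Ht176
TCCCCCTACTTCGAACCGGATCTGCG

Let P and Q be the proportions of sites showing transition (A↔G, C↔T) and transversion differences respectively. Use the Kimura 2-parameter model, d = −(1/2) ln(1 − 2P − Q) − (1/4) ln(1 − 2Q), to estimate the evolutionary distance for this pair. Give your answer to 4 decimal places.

The sequences differ at positions 4 (A/C, transversion), 6 (G/C, transversion), 7 (C/T, transition), 9 (T/C, transition), 10 (A/T, transversion), 11 (C/T, transition), 14 (G/A, transition), 16 (G/C, transversion), 22 (A/C, transversion).
Of the 9 differences, 4 transitions and 5 transversions over 26 sites: P = 4/26 = 0.153846, Q = 5/26 = 0.192308.
d = −0.5·ln(0.500000) − 0.25·ln(0.615384) = −0.5·(-0.693147) − 0.25·(-0.485509) = 0.4680.

0.4680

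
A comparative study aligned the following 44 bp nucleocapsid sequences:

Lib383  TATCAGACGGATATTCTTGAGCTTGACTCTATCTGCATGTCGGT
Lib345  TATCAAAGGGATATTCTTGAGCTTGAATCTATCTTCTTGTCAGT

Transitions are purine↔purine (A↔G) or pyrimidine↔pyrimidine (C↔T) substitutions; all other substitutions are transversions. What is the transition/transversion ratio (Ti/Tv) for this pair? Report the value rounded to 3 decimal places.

0.500

Differing sites — 6:G/A (Ti); 8:C/G (Tv); 27:C/A (Tv); 35:G/T (Tv); 37:A/T (Tv); 42:G/A (Ti).
Of the 6 differences, 2 transitions and 4 transversions, so Ti/Tv = 2/4 = 0.500.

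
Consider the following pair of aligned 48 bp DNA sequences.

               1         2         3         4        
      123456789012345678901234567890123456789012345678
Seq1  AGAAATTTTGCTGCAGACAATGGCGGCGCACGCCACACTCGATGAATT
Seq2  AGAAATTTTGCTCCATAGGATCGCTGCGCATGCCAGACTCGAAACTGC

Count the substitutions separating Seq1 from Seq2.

14

Mismatches occur at site 13 (G→C), site 16 (G→T), site 18 (C→G), site 19 (A→G), site 22 (G→C), site 25 (G→T), site 31 (C→T), site 36 (C→G), site 43 (T→A), site 44 (G→A), site 45 (A→C), site 46 (A→T), site 47 (T→G), site 48 (T→C).
That gives 14 mismatches out of 48 aligned sites, so the Hamming distance is 14.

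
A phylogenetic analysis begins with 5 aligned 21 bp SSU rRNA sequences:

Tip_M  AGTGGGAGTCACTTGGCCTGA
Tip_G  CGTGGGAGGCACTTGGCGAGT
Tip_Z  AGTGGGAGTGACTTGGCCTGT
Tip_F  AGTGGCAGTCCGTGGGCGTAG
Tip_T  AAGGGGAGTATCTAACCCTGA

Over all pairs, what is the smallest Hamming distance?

2

Pairwise Hamming distances:
  Tip_M vs Tip_G: 5
  Tip_M vs Tip_Z: 2
  Tip_M vs Tip_F: 7
  Tip_M vs Tip_T: 7
  Tip_G vs Tip_Z: 5
  Tip_G vs Tip_F: 9
  Tip_G vs Tip_T: 12
  Tip_Z vs Tip_F: 8
  Tip_Z vs Tip_T: 8
  Tip_F vs Tip_T: 12
The smallest is 2, between Tip_M and Tip_Z.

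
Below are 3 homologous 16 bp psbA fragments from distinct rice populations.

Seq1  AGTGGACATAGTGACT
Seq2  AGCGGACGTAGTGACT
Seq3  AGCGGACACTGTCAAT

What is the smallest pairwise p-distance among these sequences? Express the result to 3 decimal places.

Pairwise Hamming distances:
  Seq1 vs Seq2: 2
  Seq1 vs Seq3: 5
  Seq2 vs Seq3: 5
The smallest is 2 mismatches, between Seq1 and Seq2; p = 2/16 = 0.125.

0.125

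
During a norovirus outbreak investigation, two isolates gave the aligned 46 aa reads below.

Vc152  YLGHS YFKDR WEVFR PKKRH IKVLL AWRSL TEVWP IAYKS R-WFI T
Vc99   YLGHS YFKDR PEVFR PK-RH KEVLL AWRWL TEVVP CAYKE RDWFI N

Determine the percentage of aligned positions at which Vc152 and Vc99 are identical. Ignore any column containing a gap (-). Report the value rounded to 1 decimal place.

81.8%

Excluding the 2 gap columns leaves 44 comparable sites.
The sequences differ at positions 11 (W/P), 21 (I/K), 22 (K/E), 29 (S/W), 34 (W/V), 36 (I/C), 40 (S/E), 46 (T/N).
36 of the 44 comparable sites match, so the percent identity is 36/44 × 100 = 81.8%.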